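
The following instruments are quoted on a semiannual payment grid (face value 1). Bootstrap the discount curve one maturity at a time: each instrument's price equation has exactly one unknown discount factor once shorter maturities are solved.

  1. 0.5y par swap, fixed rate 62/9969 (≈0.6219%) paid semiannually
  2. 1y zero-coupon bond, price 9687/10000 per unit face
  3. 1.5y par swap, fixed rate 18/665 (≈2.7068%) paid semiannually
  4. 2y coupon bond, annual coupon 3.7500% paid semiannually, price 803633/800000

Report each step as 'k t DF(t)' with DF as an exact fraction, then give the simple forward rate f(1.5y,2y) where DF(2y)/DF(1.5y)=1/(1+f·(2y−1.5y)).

1 1/2 9969/10000
2 1 9687/10000
3 3/2 2401/2500
4 2 4661/5000
f(1.5y,2y) = ((2401/2500)/(4661/5000) − 1)/(1/2) = 282/4661 ≈ 6.0502%

step 1 [0.5y] swap r/2=31/9969: DF=(1 − 31/9969·(0))/(1+31/9969) = 9969/10000 ≈ 0.996900
step 2 [1y] zero: DF = P = 9687/10000 ≈ 0.968700
step 3 [1.5y] swap r/2=9/665: DF=(1 − 9/665·(0.996900+0.968700))/(1+9/665) = 2401/2500 ≈ 0.960400
step 4 [2y] bond c/2=3/160: DF=(803633/800000 − 3/160·(0.996900+0.968700+0.960400))/(1+3/160) = 4661/5000 ≈ 0.932200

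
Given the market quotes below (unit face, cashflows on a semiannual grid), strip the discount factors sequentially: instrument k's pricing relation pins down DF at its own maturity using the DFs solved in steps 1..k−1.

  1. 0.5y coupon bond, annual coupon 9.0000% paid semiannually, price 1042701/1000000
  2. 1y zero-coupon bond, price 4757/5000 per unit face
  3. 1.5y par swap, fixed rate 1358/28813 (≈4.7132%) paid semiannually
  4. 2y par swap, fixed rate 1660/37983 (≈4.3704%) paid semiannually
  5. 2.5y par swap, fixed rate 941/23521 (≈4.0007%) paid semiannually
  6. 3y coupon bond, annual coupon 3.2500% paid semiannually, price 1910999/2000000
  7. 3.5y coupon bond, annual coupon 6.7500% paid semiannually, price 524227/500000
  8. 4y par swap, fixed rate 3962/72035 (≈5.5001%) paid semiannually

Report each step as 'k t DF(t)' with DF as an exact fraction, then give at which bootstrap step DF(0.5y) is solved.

step 1 [0.5y] bond c/2=9/200: DF=(1042701/1000000 − 9/200·(0))/(1+9/200) = 4989/5000 ≈ 0.997800
step 2 [1y] zero: DF = P = 4757/5000 ≈ 0.951400
step 3 [1.5y] swap r/2=679/28813: DF=(1 − 679/28813·(0.997800+0.951400))/(1+679/28813) = 9321/10000 ≈ 0.932100
step 4 [2y] swap r/2=830/37983: DF=(1 − 830/37983·(0.997800+0.951400+0.932100))/(1+830/37983) = 917/1000 ≈ 0.917000
step 5 [2.5y] swap r/2=941/47042: DF=(1 − 941/47042·(0.997800+0.951400+0.932100+0.917000))/(1+941/47042) = 9059/10000 ≈ 0.905900
step 6 [3y] bond c/2=13/800: DF=(1910999/2000000 − 13/800·(0.997800+0.951400+0.932100+0.917000+0.905900))/(1+13/800) = 173/200 ≈ 0.865000
step 7 [3.5y] bond c/2=27/800: DF=(524227/500000 − 27/800·(0.997800+0.951400+0.932100+0.917000+0.905900+0.865000))/(1+27/800) = 2081/2500 ≈ 0.832400
step 8 [4y] swap r/2=1981/72035: DF=(1 − 1981/72035·(0.997800+0.951400+0.932100+0.917000+0.905900+0.865000+0.832400))/(1+1981/72035) = 8019/10000 ≈ 0.801900

1 1/2 4989/5000
2 1 4757/5000
3 3/2 9321/10000
4 2 917/1000
5 5/2 9059/10000
6 3 173/200
7 7/2 2081/2500
8 4 8019/10000
DF(0.5y) is solved at step 1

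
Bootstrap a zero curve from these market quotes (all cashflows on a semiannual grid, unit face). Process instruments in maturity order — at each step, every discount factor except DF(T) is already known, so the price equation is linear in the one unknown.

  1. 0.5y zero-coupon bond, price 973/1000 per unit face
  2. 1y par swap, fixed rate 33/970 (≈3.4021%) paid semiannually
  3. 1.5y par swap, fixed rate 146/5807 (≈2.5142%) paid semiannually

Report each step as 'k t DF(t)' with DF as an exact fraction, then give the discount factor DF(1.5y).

step 1 [0.5y] zero: DF = P = 973/1000 ≈ 0.973000
step 2 [1y] swap r/2=33/1940: DF=(1 − 33/1940·(0.973000))/(1+33/1940) = 967/1000 ≈ 0.967000
step 3 [1.5y] swap r/2=73/5807: DF=(1 − 73/5807·(0.973000+0.967000))/(1+73/5807) = 1927/2000 ≈ 0.963500

1 1/2 973/1000
2 1 967/1000
3 3/2 1927/2000
DF(1.5y) = 1927/2000 ≈ 0.963500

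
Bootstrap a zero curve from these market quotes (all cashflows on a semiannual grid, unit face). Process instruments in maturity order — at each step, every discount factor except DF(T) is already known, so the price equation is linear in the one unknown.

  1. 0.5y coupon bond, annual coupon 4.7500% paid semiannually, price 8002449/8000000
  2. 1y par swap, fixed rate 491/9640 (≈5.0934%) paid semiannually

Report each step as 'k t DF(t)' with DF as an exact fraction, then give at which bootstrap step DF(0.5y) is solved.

step 1 [0.5y] bond c/2=19/800: DF=(8002449/8000000 − 19/800·(0))/(1+19/800) = 9771/10000 ≈ 0.977100
step 2 [1y] swap r/2=491/19280: DF=(1 − 491/19280·(0.977100))/(1+491/19280) = 9509/10000 ≈ 0.950900

1 1/2 9771/10000
2 1 9509/10000
DF(0.5y) is solved at step 1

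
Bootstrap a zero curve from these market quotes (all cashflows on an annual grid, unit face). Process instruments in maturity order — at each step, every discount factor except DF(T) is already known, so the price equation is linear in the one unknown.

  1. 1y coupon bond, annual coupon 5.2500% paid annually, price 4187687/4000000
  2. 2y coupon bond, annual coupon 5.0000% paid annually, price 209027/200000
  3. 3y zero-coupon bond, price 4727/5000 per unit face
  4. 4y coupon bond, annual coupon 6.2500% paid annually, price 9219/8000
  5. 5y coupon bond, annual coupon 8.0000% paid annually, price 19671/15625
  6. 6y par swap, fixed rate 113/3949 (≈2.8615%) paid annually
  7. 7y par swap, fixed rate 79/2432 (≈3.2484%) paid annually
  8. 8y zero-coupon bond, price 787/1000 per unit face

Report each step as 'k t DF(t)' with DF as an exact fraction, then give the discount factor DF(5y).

1 1 9947/10000
2 2 237/250
3 3 4727/5000
4 4 9147/10000
5 5 221/250
6 6 4209/5000
7 7 3973/5000
8 8 787/1000
DF(5y) = 221/250 ≈ 0.884000

step 1 [1y] bond c/1=21/400: DF=(4187687/4000000 − 21/400·(0))/(1+21/400) = 9947/10000 ≈ 0.994700
step 2 [2y] bond c/1=1/20: DF=(209027/200000 − 1/20·(0.994700))/(1+1/20) = 237/250 ≈ 0.948000
step 3 [3y] zero: DF = P = 4727/5000 ≈ 0.945400
step 4 [4y] bond c/1=1/16: DF=(9219/8000 − 1/16·(0.994700+0.948000+0.945400))/(1+1/16) = 9147/10000 ≈ 0.914700
step 5 [5y] bond c/1=2/25: DF=(19671/15625 − 2/25·(0.994700+0.948000+0.945400+0.914700))/(1+2/25) = 221/250 ≈ 0.884000
step 6 [6y] swap r/1=113/3949: DF=(1 − 113/3949·(0.994700+0.948000+0.945400+0.914700+0.884000))/(1+113/3949) = 4209/5000 ≈ 0.841800
step 7 [7y] swap r/1=79/2432: DF=(1 − 79/2432·(0.994700+0.948000+0.945400+0.914700+0.884000+0.841800))/(1+79/2432) = 3973/5000 ≈ 0.794600
step 8 [8y] zero: DF = P = 787/1000 ≈ 0.787000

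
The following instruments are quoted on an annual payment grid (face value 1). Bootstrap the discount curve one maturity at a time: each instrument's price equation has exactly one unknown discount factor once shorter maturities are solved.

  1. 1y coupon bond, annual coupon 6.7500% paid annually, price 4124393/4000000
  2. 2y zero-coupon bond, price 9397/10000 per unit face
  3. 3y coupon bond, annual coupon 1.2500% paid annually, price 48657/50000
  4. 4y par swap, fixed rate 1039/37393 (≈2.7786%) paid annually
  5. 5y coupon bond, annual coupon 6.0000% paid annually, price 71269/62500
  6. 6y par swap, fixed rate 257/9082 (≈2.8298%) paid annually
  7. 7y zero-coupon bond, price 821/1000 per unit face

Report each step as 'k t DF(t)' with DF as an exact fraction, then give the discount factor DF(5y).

step 1 [1y] bond c/1=27/400: DF=(4124393/4000000 − 27/400·(0))/(1+27/400) = 9659/10000 ≈ 0.965900
step 2 [2y] zero: DF = P = 9397/10000 ≈ 0.939700
step 3 [3y] bond c/1=1/80: DF=(48657/50000 − 1/80·(0.965900+0.939700))/(1+1/80) = 586/625 ≈ 0.937600
step 4 [4y] swap r/1=1039/37393: DF=(1 − 1039/37393·(0.965900+0.939700+0.937600))/(1+1039/37393) = 8961/10000 ≈ 0.896100
step 5 [5y] bond c/1=3/50: DF=(71269/62500 − 3/50·(0.965900+0.939700+0.937600+0.896100))/(1+3/50) = 8641/10000 ≈ 0.864100
step 6 [6y] swap r/1=257/9082: DF=(1 − 257/9082·(0.965900+0.939700+0.937600+0.896100+0.864100))/(1+257/9082) = 4229/5000 ≈ 0.845800
step 7 [7y] zero: DF = P = 821/1000 ≈ 0.821000

1 1 9659/10000
2 2 9397/10000
3 3 586/625
4 4 8961/10000
5 5 8641/10000
6 6 4229/5000
7 7 821/1000
DF(5y) = 8641/10000 ≈ 0.864100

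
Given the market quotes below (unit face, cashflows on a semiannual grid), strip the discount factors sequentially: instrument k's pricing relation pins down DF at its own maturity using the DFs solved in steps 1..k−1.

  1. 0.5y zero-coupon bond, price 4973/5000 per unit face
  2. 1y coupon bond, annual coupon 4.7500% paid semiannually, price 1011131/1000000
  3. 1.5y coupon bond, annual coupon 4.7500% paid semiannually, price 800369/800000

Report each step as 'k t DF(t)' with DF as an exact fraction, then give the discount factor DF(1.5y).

step 1 [0.5y] zero: DF = P = 4973/5000 ≈ 0.994600
step 2 [1y] bond c/2=19/800: DF=(1011131/1000000 − 19/800·(0.994600))/(1+19/800) = 4823/5000 ≈ 0.964600
step 3 [1.5y] bond c/2=19/800: DF=(800369/800000 − 19/800·(0.994600+0.964600))/(1+19/800) = 4659/5000 ≈ 0.931800

1 1/2 4973/5000
2 1 4823/5000
3 3/2 4659/5000
DF(1.5y) = 4659/5000 ≈ 0.931800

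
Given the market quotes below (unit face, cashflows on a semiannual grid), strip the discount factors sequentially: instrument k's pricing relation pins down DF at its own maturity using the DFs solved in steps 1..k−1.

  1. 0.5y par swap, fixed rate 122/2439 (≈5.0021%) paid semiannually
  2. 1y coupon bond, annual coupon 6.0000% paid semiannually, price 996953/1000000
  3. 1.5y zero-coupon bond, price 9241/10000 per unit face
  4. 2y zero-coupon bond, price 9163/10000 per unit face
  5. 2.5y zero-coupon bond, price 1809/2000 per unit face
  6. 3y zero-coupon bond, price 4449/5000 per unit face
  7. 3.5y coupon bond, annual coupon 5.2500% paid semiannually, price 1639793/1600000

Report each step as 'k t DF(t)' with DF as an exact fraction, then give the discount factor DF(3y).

step 1 [0.5y] swap r/2=61/2439: DF=(1 − 61/2439·(0))/(1+61/2439) = 2439/2500 ≈ 0.975600
step 2 [1y] bond c/2=3/100: DF=(996953/1000000 − 3/100·(0.975600))/(1+3/100) = 1879/2000 ≈ 0.939500
step 3 [1.5y] zero: DF = P = 9241/10000 ≈ 0.924100
step 4 [2y] zero: DF = P = 9163/10000 ≈ 0.916300
step 5 [2.5y] zero: DF = P = 1809/2000 ≈ 0.904500
step 6 [3y] zero: DF = P = 4449/5000 ≈ 0.889800
step 7 [3.5y] bond c/2=21/800: DF=(1639793/1600000 − 21/800·(0.975600+0.939500+0.924100+0.916300+0.904500+0.889800))/(1+21/800) = 8567/10000 ≈ 0.856700

1 1/2 2439/2500
2 1 1879/2000
3 3/2 9241/10000
4 2 9163/10000
5 5/2 1809/2000
6 3 4449/5000
7 7/2 8567/10000
DF(3y) = 4449/5000 ≈ 0.889800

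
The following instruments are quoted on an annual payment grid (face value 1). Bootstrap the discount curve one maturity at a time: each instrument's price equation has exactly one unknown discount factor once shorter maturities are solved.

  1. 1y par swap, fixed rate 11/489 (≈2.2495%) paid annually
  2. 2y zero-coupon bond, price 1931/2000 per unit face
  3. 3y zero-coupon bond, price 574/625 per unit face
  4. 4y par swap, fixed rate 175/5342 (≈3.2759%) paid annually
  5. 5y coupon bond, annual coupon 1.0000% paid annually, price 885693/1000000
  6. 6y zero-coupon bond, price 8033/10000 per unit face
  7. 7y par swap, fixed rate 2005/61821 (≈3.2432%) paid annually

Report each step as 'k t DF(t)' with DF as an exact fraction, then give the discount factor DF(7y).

1 1 489/500
2 2 1931/2000
3 3 574/625
4 4 351/400
5 5 8399/10000
6 6 8033/10000
7 7 1599/2000
DF(7y) = 1599/2000 ≈ 0.799500

step 1 [1y] swap r/1=11/489: DF=(1 − 11/489·(0))/(1+11/489) = 489/500 ≈ 0.978000
step 2 [2y] zero: DF = P = 1931/2000 ≈ 0.965500
step 3 [3y] zero: DF = P = 574/625 ≈ 0.918400
step 4 [4y] swap r/1=175/5342: DF=(1 − 175/5342·(0.978000+0.965500+0.918400))/(1+175/5342) = 351/400 ≈ 0.877500
step 5 [5y] bond c/1=1/100: DF=(885693/1000000 − 1/100·(0.978000+0.965500+0.918400+0.877500))/(1+1/100) = 8399/10000 ≈ 0.839900
step 6 [6y] zero: DF = P = 8033/10000 ≈ 0.803300
step 7 [7y] swap r/1=2005/61821: DF=(1 − 2005/61821·(0.978000+0.965500+0.918400+0.877500+0.839900+0.803300))/(1+2005/61821) = 1599/2000 ≈ 0.799500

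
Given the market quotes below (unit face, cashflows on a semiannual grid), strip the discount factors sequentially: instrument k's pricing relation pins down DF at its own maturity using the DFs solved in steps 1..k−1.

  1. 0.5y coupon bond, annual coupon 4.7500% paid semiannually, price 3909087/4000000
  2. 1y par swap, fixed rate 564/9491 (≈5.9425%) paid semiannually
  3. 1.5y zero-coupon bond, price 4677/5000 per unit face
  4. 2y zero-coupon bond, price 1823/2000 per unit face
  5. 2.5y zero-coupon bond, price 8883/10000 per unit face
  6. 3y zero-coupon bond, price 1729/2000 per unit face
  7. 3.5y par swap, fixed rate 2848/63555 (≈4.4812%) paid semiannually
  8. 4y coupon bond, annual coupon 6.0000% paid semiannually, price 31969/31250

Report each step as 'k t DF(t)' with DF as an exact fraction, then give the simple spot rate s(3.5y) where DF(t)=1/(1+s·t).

step 1 [0.5y] bond c/2=19/800: DF=(3909087/4000000 − 19/800·(0))/(1+19/800) = 4773/5000 ≈ 0.954600
step 2 [1y] swap r/2=282/9491: DF=(1 − 282/9491·(0.954600))/(1+282/9491) = 2359/2500 ≈ 0.943600
step 3 [1.5y] zero: DF = P = 4677/5000 ≈ 0.935400
step 4 [2y] zero: DF = P = 1823/2000 ≈ 0.911500
step 5 [2.5y] zero: DF = P = 8883/10000 ≈ 0.888300
step 6 [3y] zero: DF = P = 1729/2000 ≈ 0.864500
step 7 [3.5y] swap r/2=1424/63555: DF=(1 − 1424/63555·(0.954600+0.943600+0.935400+0.911500+0.888300+0.864500))/(1+1424/63555) = 536/625 ≈ 0.857600
step 8 [4y] bond c/2=3/100: DF=(31969/31250 − 3/100·(0.954600+0.943600+0.935400+0.911500+0.888300+0.864500+0.857600))/(1+3/100) = 8081/10000 ≈ 0.808100

1 1/2 4773/5000
2 1 2359/2500
3 3/2 4677/5000
4 2 1823/2000
5 5/2 8883/10000
6 3 1729/2000
7 7/2 536/625
8 4 8081/10000
s(3.5y) = (1/(536/625) − 1)/(7/2) = 89/1876 ≈ 4.7441%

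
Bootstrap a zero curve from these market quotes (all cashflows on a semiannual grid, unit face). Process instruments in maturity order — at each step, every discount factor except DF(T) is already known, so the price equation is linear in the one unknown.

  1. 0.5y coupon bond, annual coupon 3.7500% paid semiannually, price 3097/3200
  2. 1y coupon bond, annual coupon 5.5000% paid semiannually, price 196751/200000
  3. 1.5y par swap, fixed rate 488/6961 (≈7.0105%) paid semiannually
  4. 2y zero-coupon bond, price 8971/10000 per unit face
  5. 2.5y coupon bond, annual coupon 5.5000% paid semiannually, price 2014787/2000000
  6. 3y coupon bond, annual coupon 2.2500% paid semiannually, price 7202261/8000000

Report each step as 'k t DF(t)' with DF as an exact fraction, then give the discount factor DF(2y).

step 1 [0.5y] bond c/2=3/160: DF=(3097/3200 − 3/160·(0))/(1+3/160) = 19/20 ≈ 0.950000
step 2 [1y] bond c/2=11/400: DF=(196751/200000 − 11/400·(0.950000))/(1+11/400) = 233/250 ≈ 0.932000
step 3 [1.5y] swap r/2=244/6961: DF=(1 − 244/6961·(0.950000+0.932000))/(1+244/6961) = 564/625 ≈ 0.902400
step 4 [2y] zero: DF = P = 8971/10000 ≈ 0.897100
step 5 [2.5y] bond c/2=11/400: DF=(2014787/2000000 − 11/400·(0.950000+0.932000+0.902400+0.897100))/(1+11/400) = 8819/10000 ≈ 0.881900
step 6 [3y] bond c/2=9/800: DF=(7202261/8000000 − 9/800·(0.950000+0.932000+0.902400+0.897100+0.881900))/(1+9/800) = 1679/2000 ≈ 0.839500

1 1/2 19/20
2 1 233/250
3 3/2 564/625
4 2 8971/10000
5 5/2 8819/10000
6 3 1679/2000
DF(2y) = 8971/10000 ≈ 0.897100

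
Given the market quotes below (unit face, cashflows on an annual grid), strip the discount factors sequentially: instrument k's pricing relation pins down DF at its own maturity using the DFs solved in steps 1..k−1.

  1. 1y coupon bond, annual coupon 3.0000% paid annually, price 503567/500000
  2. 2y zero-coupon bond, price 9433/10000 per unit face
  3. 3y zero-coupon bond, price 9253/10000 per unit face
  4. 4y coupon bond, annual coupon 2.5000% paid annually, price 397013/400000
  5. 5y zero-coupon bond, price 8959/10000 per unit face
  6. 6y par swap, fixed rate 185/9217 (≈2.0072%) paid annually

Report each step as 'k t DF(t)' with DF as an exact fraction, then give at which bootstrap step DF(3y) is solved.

step 1 [1y] bond c/1=3/100: DF=(503567/500000 − 3/100·(0))/(1+3/100) = 4889/5000 ≈ 0.977800
step 2 [2y] zero: DF = P = 9433/10000 ≈ 0.943300
step 3 [3y] zero: DF = P = 9253/10000 ≈ 0.925300
step 4 [4y] bond c/1=1/40: DF=(397013/400000 − 1/40·(0.977800+0.943300+0.925300))/(1+1/40) = 8989/10000 ≈ 0.898900
step 5 [5y] zero: DF = P = 8959/10000 ≈ 0.895900
step 6 [6y] swap r/1=185/9217: DF=(1 − 185/9217·(0.977800+0.943300+0.925300+0.898900+0.895900))/(1+185/9217) = 889/1000 ≈ 0.889000

1 1 4889/5000
2 2 9433/10000
3 3 9253/10000
4 4 8989/10000
5 5 8959/10000
6 6 889/1000
DF(3y) is solved at step 3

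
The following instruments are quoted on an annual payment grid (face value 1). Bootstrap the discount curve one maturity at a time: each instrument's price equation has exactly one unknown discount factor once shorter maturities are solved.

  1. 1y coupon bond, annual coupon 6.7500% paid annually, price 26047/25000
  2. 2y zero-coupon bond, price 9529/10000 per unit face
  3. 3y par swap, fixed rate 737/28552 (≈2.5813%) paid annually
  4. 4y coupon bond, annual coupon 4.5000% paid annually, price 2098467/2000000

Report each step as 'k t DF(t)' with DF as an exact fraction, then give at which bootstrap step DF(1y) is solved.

1 1 122/125
2 2 9529/10000
3 3 9263/10000
4 4 8811/10000
DF(1y) is solved at step 1

step 1 [1y] bond c/1=27/400: DF=(26047/25000 − 27/400·(0))/(1+27/400) = 122/125 ≈ 0.976000
step 2 [2y] zero: DF = P = 9529/10000 ≈ 0.952900
step 3 [3y] swap r/1=737/28552: DF=(1 − 737/28552·(0.976000+0.952900))/(1+737/28552) = 9263/10000 ≈ 0.926300
step 4 [4y] bond c/1=9/200: DF=(2098467/2000000 − 9/200·(0.976000+0.952900+0.926300))/(1+9/200) = 8811/10000 ≈ 0.881100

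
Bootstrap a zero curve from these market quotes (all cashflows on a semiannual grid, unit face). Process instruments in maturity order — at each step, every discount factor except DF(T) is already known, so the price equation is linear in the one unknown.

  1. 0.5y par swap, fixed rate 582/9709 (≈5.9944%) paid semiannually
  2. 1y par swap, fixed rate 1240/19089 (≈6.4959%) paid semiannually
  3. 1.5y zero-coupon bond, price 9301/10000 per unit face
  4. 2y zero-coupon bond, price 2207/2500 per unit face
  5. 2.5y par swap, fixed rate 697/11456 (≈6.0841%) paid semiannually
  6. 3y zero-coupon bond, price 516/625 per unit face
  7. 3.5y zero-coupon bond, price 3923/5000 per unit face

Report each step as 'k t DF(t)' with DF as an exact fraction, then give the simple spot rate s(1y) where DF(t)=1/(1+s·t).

1 1/2 9709/10000
2 1 469/500
3 3/2 9301/10000
4 2 2207/2500
5 5/2 4303/5000
6 3 516/625
7 7/2 3923/5000
s(1y) = (1/(469/500) − 1)/(1) = 31/469 ≈ 6.6098%

step 1 [0.5y] swap r/2=291/9709: DF=(1 − 291/9709·(0))/(1+291/9709) = 9709/10000 ≈ 0.970900
step 2 [1y] swap r/2=620/19089: DF=(1 − 620/19089·(0.970900))/(1+620/19089) = 469/500 ≈ 0.938000
step 3 [1.5y] zero: DF = P = 9301/10000 ≈ 0.930100
step 4 [2y] zero: DF = P = 2207/2500 ≈ 0.882800
step 5 [2.5y] swap r/2=697/22912: DF=(1 − 697/22912·(0.970900+0.938000+0.930100+0.882800))/(1+697/22912) = 4303/5000 ≈ 0.860600
step 6 [3y] zero: DF = P = 516/625 ≈ 0.825600
step 7 [3.5y] zero: DF = P = 3923/5000 ≈ 0.784600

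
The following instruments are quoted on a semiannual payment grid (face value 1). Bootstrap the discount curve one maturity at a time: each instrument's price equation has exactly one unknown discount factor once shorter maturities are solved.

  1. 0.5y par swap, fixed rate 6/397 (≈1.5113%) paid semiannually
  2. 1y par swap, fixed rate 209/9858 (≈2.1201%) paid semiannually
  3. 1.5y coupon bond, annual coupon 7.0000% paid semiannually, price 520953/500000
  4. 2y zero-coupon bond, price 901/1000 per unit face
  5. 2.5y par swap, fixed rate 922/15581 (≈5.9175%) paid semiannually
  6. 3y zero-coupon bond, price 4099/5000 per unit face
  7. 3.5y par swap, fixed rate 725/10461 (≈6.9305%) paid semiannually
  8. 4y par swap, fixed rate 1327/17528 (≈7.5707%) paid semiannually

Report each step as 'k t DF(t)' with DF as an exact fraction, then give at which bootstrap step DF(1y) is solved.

1 1/2 397/400
2 1 9791/10000
3 3/2 47/50
4 2 901/1000
5 5/2 8617/10000
6 3 4099/5000
7 7/2 313/400
8 4 3673/5000
DF(1y) is solved at step 2

step 1 [0.5y] swap r/2=3/397: DF=(1 − 3/397·(0))/(1+3/397) = 397/400 ≈ 0.992500
step 2 [1y] swap r/2=209/19716: DF=(1 − 209/19716·(0.992500))/(1+209/19716) = 9791/10000 ≈ 0.979100
step 3 [1.5y] bond c/2=7/200: DF=(520953/500000 − 7/200·(0.992500+0.979100))/(1+7/200) = 47/50 ≈ 0.940000
step 4 [2y] zero: DF = P = 901/1000 ≈ 0.901000
step 5 [2.5y] swap r/2=461/15581: DF=(1 − 461/15581·(0.992500+0.979100+0.940000+0.901000))/(1+461/15581) = 8617/10000 ≈ 0.861700
step 6 [3y] zero: DF = P = 4099/5000 ≈ 0.819800
step 7 [3.5y] swap r/2=725/20922: DF=(1 − 725/20922·(0.992500+0.979100+0.940000+0.901000+0.861700+0.819800))/(1+725/20922) = 313/400 ≈ 0.782500
step 8 [4y] swap r/2=1327/35056: DF=(1 − 1327/35056·(0.992500+0.979100+0.940000+0.901000+0.861700+0.819800+0.782500))/(1+1327/35056) = 3673/5000 ≈ 0.734600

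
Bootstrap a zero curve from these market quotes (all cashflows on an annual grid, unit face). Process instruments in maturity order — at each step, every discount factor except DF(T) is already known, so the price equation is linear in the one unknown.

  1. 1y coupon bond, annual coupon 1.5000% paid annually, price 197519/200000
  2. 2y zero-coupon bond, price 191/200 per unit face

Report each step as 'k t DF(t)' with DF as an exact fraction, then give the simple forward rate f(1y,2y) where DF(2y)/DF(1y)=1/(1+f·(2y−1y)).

step 1 [1y] bond c/1=3/200: DF=(197519/200000 − 3/200·(0))/(1+3/200) = 973/1000 ≈ 0.973000
step 2 [2y] zero: DF = P = 191/200 ≈ 0.955000

1 1 973/1000
2 2 191/200
f(1y,2y) = ((973/1000)/(191/200) − 1)/(1) = 18/955 ≈ 1.8848%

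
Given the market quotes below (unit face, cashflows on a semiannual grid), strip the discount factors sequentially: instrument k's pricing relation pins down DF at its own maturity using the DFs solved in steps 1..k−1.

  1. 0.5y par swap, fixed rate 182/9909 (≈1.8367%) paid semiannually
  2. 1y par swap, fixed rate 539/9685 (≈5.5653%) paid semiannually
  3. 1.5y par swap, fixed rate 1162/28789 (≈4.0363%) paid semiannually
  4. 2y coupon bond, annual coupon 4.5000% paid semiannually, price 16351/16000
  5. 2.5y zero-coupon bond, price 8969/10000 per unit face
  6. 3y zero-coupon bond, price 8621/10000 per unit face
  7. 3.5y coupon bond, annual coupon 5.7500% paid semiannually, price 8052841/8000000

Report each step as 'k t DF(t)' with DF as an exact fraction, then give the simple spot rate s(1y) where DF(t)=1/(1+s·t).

step 1 [0.5y] swap r/2=91/9909: DF=(1 − 91/9909·(0))/(1+91/9909) = 9909/10000 ≈ 0.990900
step 2 [1y] swap r/2=539/19370: DF=(1 − 539/19370·(0.990900))/(1+539/19370) = 9461/10000 ≈ 0.946100
step 3 [1.5y] swap r/2=581/28789: DF=(1 − 581/28789·(0.990900+0.946100))/(1+581/28789) = 9419/10000 ≈ 0.941900
step 4 [2y] bond c/2=9/400: DF=(16351/16000 − 9/400·(0.990900+0.946100+0.941900))/(1+9/400) = 9361/10000 ≈ 0.936100
step 5 [2.5y] zero: DF = P = 8969/10000 ≈ 0.896900
step 6 [3y] zero: DF = P = 8621/10000 ≈ 0.862100
step 7 [3.5y] bond c/2=23/800: DF=(8052841/8000000 − 23/800·(0.990900+0.946100+0.941900+0.936100+0.896900+0.862100))/(1+23/800) = 8227/10000 ≈ 0.822700

1 1/2 9909/10000
2 1 9461/10000
3 3/2 9419/10000
4 2 9361/10000
5 5/2 8969/10000
6 3 8621/10000
7 7/2 8227/10000
s(1y) = (1/(9461/10000) − 1)/(1) = 539/9461 ≈ 5.6971%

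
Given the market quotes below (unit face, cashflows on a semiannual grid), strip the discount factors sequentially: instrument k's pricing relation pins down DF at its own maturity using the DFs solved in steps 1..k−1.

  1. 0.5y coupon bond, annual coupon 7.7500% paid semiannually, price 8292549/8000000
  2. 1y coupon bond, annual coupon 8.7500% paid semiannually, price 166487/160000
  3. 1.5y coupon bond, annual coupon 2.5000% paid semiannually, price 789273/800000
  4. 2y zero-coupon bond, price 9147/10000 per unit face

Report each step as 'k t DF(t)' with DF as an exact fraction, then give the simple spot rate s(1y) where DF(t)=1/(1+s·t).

step 1 [0.5y] bond c/2=31/800: DF=(8292549/8000000 − 31/800·(0))/(1+31/800) = 9979/10000 ≈ 0.997900
step 2 [1y] bond c/2=7/160: DF=(166487/160000 − 7/160·(0.997900))/(1+7/160) = 9551/10000 ≈ 0.955100
step 3 [1.5y] bond c/2=1/80: DF=(789273/800000 − 1/80·(0.997900+0.955100))/(1+1/80) = 9503/10000 ≈ 0.950300
step 4 [2y] zero: DF = P = 9147/10000 ≈ 0.914700

1 1/2 9979/10000
2 1 9551/10000
3 3/2 9503/10000
4 2 9147/10000
s(1y) = (1/(9551/10000) − 1)/(1) = 449/9551 ≈ 4.7011%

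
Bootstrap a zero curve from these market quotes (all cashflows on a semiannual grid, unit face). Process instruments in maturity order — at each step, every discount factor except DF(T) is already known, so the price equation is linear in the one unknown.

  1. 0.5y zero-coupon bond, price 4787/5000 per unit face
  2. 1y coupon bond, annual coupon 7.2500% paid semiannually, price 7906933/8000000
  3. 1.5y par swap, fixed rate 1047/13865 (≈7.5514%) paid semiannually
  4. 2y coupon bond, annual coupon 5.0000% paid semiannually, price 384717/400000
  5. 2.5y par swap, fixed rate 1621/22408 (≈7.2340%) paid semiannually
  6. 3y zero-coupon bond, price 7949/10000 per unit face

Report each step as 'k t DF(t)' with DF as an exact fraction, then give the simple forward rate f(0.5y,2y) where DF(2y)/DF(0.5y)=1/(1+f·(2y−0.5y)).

step 1 [0.5y] zero: DF = P = 4787/5000 ≈ 0.957400
step 2 [1y] bond c/2=29/800: DF=(7906933/8000000 − 29/800·(0.957400))/(1+29/800) = 9203/10000 ≈ 0.920300
step 3 [1.5y] swap r/2=1047/27730: DF=(1 − 1047/27730·(0.957400+0.920300))/(1+1047/27730) = 8953/10000 ≈ 0.895300
step 4 [2y] bond c/2=1/40: DF=(384717/400000 − 1/40·(0.957400+0.920300+0.895300))/(1+1/40) = 8707/10000 ≈ 0.870700
step 5 [2.5y] swap r/2=1621/44816: DF=(1 − 1621/44816·(0.957400+0.920300+0.895300+0.870700))/(1+1621/44816) = 8379/10000 ≈ 0.837900
step 6 [3y] zero: DF = P = 7949/10000 ≈ 0.794900

1 1/2 4787/5000
2 1 9203/10000
3 3/2 8953/10000
4 2 8707/10000
5 5/2 8379/10000
6 3 7949/10000
f(0.5y,2y) = ((4787/5000)/(8707/10000) − 1)/(3/2) = 578/8707 ≈ 6.6383%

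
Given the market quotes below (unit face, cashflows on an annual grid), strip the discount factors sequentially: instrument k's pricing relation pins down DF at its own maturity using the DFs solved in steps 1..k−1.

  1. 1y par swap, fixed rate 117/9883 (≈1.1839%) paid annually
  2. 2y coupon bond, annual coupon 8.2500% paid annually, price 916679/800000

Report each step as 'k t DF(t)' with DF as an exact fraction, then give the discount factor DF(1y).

step 1 [1y] swap r/1=117/9883: DF=(1 − 117/9883·(0))/(1+117/9883) = 9883/10000 ≈ 0.988300
step 2 [2y] bond c/1=33/400: DF=(916679/800000 − 33/400·(0.988300))/(1+33/400) = 1229/1250 ≈ 0.983200

1 1 9883/10000
2 2 1229/1250
DF(1y) = 9883/10000 ≈ 0.988300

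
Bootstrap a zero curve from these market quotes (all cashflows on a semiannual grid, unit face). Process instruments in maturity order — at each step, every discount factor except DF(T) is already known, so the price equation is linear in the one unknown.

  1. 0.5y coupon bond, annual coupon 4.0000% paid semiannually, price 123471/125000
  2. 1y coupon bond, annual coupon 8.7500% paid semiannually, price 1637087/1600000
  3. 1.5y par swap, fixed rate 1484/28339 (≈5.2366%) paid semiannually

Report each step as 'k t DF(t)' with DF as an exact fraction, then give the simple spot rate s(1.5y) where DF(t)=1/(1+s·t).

1 1/2 2421/2500
2 1 9397/10000
3 3/2 4629/5000
s(1.5y) = (1/(4629/5000) − 1)/(3/2) = 742/13887 ≈ 5.3431%

step 1 [0.5y] bond c/2=1/50: DF=(123471/125000 − 1/50·(0))/(1+1/50) = 2421/2500 ≈ 0.968400
step 2 [1y] bond c/2=7/160: DF=(1637087/1600000 − 7/160·(0.968400))/(1+7/160) = 9397/10000 ≈ 0.939700
step 3 [1.5y] swap r/2=742/28339: DF=(1 − 742/28339·(0.968400+0.939700))/(1+742/28339) = 4629/5000 ≈ 0.925800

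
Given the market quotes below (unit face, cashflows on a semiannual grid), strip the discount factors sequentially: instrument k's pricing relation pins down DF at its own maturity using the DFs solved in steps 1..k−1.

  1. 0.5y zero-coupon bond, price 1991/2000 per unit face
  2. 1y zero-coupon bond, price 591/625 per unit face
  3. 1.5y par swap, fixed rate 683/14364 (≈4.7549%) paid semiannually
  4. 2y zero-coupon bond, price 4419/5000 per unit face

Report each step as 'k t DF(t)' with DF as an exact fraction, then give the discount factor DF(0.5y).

1 1/2 1991/2000
2 1 591/625
3 3/2 9317/10000
4 2 4419/5000
DF(0.5y) = 1991/2000 ≈ 0.995500

step 1 [0.5y] zero: DF = P = 1991/2000 ≈ 0.995500
step 2 [1y] zero: DF = P = 591/625 ≈ 0.945600
step 3 [1.5y] swap r/2=683/28728: DF=(1 − 683/28728·(0.995500+0.945600))/(1+683/28728) = 9317/10000 ≈ 0.931700
step 4 [2y] zero: DF = P = 4419/5000 ≈ 0.883800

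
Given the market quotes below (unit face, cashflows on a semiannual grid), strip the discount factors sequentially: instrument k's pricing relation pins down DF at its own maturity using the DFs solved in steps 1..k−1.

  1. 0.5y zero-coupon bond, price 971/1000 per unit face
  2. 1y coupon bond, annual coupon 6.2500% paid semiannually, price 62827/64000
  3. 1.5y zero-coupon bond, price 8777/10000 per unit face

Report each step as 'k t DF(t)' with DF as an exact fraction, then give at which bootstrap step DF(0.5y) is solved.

step 1 [0.5y] zero: DF = P = 971/1000 ≈ 0.971000
step 2 [1y] bond c/2=1/32: DF=(62827/64000 − 1/32·(0.971000))/(1+1/32) = 369/400 ≈ 0.922500
step 3 [1.5y] zero: DF = P = 8777/10000 ≈ 0.877700

1 1/2 971/1000
2 1 369/400
3 3/2 8777/10000
DF(0.5y) is solved at step 1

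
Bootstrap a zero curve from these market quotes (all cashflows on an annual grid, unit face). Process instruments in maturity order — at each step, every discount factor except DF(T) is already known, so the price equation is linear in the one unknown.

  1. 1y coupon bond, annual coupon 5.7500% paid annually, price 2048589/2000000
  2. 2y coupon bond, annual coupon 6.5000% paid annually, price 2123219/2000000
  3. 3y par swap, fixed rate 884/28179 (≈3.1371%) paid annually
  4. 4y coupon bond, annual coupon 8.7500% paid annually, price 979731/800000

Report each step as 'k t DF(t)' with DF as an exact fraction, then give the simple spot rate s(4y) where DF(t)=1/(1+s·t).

step 1 [1y] bond c/1=23/400: DF=(2048589/2000000 − 23/400·(0))/(1+23/400) = 4843/5000 ≈ 0.968600
step 2 [2y] bond c/1=13/200: DF=(2123219/2000000 − 13/200·(0.968600))/(1+13/200) = 9377/10000 ≈ 0.937700
step 3 [3y] swap r/1=884/28179: DF=(1 − 884/28179·(0.968600+0.937700))/(1+884/28179) = 2279/2500 ≈ 0.911600
step 4 [4y] bond c/1=7/80: DF=(979731/800000 − 7/80·(0.968600+0.937700+0.911600))/(1+7/80) = 4497/5000 ≈ 0.899400

1 1 4843/5000
2 2 9377/10000
3 3 2279/2500
4 4 4497/5000
s(4y) = (1/(4497/5000) − 1)/(4) = 503/17988 ≈ 2.7963%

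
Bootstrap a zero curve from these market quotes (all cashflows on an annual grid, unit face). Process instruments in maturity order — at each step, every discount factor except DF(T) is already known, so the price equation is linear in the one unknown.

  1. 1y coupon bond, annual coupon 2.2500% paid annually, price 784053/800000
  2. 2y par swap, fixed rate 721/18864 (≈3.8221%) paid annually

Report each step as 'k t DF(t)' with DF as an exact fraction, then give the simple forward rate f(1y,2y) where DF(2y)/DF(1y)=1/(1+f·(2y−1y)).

step 1 [1y] bond c/1=9/400: DF=(784053/800000 − 9/400·(0))/(1+9/400) = 1917/2000 ≈ 0.958500
step 2 [2y] swap r/1=721/18864: DF=(1 − 721/18864·(0.958500))/(1+721/18864) = 9279/10000 ≈ 0.927900

1 1 1917/2000
2 2 9279/10000
f(1y,2y) = ((1917/2000)/(9279/10000) − 1)/(1) = 34/1031 ≈ 3.2978%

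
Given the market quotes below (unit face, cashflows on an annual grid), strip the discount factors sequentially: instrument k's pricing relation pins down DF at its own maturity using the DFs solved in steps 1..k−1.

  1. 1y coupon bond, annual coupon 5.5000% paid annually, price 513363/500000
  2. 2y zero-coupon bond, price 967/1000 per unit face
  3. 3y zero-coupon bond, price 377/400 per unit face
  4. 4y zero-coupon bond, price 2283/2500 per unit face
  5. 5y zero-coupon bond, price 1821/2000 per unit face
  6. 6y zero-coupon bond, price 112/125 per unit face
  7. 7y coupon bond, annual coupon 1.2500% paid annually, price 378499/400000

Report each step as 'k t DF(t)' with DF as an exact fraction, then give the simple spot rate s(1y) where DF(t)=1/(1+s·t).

1 1 2433/2500
2 2 967/1000
3 3 377/400
4 4 2283/2500
5 5 1821/2000
6 6 112/125
7 7 4327/5000
s(1y) = (1/(2433/2500) − 1)/(1) = 67/2433 ≈ 2.7538%

step 1 [1y] bond c/1=11/200: DF=(513363/500000 − 11/200·(0))/(1+11/200) = 2433/2500 ≈ 0.973200
step 2 [2y] zero: DF = P = 967/1000 ≈ 0.967000
step 3 [3y] zero: DF = P = 377/400 ≈ 0.942500
step 4 [4y] zero: DF = P = 2283/2500 ≈ 0.913200
step 5 [5y] zero: DF = P = 1821/2000 ≈ 0.910500
step 6 [6y] zero: DF = P = 112/125 ≈ 0.896000
step 7 [7y] bond c/1=1/80: DF=(378499/400000 − 1/80·(0.973200+0.967000+0.942500+0.913200+0.910500+0.896000))/(1+1/80) = 4327/5000 ≈ 0.865400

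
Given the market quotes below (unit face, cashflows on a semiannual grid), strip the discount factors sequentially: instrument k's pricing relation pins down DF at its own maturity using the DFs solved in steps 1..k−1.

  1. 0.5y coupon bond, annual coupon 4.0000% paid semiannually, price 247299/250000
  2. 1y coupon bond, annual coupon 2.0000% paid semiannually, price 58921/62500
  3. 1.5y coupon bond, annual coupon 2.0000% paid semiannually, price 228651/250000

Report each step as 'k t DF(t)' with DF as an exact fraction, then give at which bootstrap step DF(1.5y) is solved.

step 1 [0.5y] bond c/2=1/50: DF=(247299/250000 − 1/50·(0))/(1+1/50) = 4849/5000 ≈ 0.969800
step 2 [1y] bond c/2=1/100: DF=(58921/62500 − 1/100·(0.969800))/(1+1/100) = 4619/5000 ≈ 0.923800
step 3 [1.5y] bond c/2=1/100: DF=(228651/250000 − 1/100·(0.969800+0.923800))/(1+1/100) = 2217/2500 ≈ 0.886800

1 1/2 4849/5000
2 1 4619/5000
3 3/2 2217/2500
DF(1.5y) is solved at step 3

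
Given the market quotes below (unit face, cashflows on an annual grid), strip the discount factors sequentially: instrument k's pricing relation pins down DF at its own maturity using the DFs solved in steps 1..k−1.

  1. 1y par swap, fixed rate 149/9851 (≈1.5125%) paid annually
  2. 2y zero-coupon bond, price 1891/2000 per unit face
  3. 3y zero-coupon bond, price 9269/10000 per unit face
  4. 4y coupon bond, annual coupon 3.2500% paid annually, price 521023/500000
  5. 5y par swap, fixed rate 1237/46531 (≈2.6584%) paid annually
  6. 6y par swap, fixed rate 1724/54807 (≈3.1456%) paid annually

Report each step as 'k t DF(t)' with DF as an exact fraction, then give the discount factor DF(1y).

1 1 9851/10000
2 2 1891/2000
3 3 9269/10000
4 4 9193/10000
5 5 8763/10000
6 6 2069/2500
DF(1y) = 9851/10000 ≈ 0.985100

step 1 [1y] swap r/1=149/9851: DF=(1 − 149/9851·(0))/(1+149/9851) = 9851/10000 ≈ 0.985100
step 2 [2y] zero: DF = P = 1891/2000 ≈ 0.945500
step 3 [3y] zero: DF = P = 9269/10000 ≈ 0.926900
step 4 [4y] bond c/1=13/400: DF=(521023/500000 − 13/400·(0.985100+0.945500+0.926900))/(1+13/400) = 9193/10000 ≈ 0.919300
step 5 [5y] swap r/1=1237/46531: DF=(1 − 1237/46531·(0.985100+0.945500+0.926900+0.919300))/(1+1237/46531) = 8763/10000 ≈ 0.876300
step 6 [6y] swap r/1=1724/54807: DF=(1 − 1724/54807·(0.985100+0.945500+0.926900+0.919300+0.876300))/(1+1724/54807) = 2069/2500 ≈ 0.827600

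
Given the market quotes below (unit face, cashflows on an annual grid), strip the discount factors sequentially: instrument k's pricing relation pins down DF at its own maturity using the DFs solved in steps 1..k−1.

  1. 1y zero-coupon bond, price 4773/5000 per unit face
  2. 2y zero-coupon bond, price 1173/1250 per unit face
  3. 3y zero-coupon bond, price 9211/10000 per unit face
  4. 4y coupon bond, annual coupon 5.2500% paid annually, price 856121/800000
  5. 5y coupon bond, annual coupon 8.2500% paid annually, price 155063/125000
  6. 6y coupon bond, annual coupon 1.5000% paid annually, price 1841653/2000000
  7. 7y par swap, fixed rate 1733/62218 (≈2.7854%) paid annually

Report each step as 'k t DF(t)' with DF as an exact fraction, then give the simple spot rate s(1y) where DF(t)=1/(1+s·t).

step 1 [1y] zero: DF = P = 4773/5000 ≈ 0.954600
step 2 [2y] zero: DF = P = 1173/1250 ≈ 0.938400
step 3 [3y] zero: DF = P = 9211/10000 ≈ 0.921100
step 4 [4y] bond c/1=21/400: DF=(856121/800000 − 21/400·(0.954600+0.938400+0.921100))/(1+21/400) = 2191/2500 ≈ 0.876400
step 5 [5y] bond c/1=33/400: DF=(155063/125000 − 33/400·(0.954600+0.938400+0.921100+0.876400))/(1+33/400) = 8647/10000 ≈ 0.864700
step 6 [6y] bond c/1=3/200: DF=(1841653/2000000 − 3/200·(0.954600+0.938400+0.921100+0.876400+0.864700))/(1+3/200) = 8399/10000 ≈ 0.839900
step 7 [7y] swap r/1=1733/62218: DF=(1 − 1733/62218·(0.954600+0.938400+0.921100+0.876400+0.864700+0.839900))/(1+1733/62218) = 8267/10000 ≈ 0.826700

1 1 4773/5000
2 2 1173/1250
3 3 9211/10000
4 4 2191/2500
5 5 8647/10000
6 6 8399/10000
7 7 8267/10000
s(1y) = (1/(4773/5000) − 1)/(1) = 227/4773 ≈ 4.7559%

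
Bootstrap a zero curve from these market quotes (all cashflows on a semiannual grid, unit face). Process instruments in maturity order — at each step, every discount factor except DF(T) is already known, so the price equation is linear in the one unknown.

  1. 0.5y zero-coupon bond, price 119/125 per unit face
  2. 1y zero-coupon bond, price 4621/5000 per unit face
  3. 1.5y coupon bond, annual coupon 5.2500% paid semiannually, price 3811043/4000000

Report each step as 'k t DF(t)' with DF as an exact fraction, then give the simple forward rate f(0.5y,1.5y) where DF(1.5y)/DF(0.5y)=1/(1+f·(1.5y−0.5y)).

step 1 [0.5y] zero: DF = P = 119/125 ≈ 0.952000
step 2 [1y] zero: DF = P = 4621/5000 ≈ 0.924200
step 3 [1.5y] bond c/2=21/800: DF=(3811043/4000000 − 21/800·(0.952000+0.924200))/(1+21/800) = 2201/2500 ≈ 0.880400

1 1/2 119/125
2 1 4621/5000
3 3/2 2201/2500
f(0.5y,1.5y) = ((119/125)/(2201/2500) − 1)/(1) = 179/2201 ≈ 8.1327%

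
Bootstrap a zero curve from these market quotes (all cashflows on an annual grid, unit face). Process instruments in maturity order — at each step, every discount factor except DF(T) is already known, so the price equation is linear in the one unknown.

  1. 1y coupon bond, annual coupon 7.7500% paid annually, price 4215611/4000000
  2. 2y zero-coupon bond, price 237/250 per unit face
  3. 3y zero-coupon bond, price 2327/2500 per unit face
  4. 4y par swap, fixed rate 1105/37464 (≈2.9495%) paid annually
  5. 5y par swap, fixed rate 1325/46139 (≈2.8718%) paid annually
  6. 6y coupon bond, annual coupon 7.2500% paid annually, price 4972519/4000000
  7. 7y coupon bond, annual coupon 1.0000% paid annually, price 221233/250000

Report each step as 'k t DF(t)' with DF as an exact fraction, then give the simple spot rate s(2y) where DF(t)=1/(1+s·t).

step 1 [1y] bond c/1=31/400: DF=(4215611/4000000 − 31/400·(0))/(1+31/400) = 9781/10000 ≈ 0.978100
step 2 [2y] zero: DF = P = 237/250 ≈ 0.948000
step 3 [3y] zero: DF = P = 2327/2500 ≈ 0.930800
step 4 [4y] swap r/1=1105/37464: DF=(1 − 1105/37464·(0.978100+0.948000+0.930800))/(1+1105/37464) = 1779/2000 ≈ 0.889500
step 5 [5y] swap r/1=1325/46139: DF=(1 − 1325/46139·(0.978100+0.948000+0.930800+0.889500))/(1+1325/46139) = 347/400 ≈ 0.867500
step 6 [6y] bond c/1=29/400: DF=(4972519/4000000 − 29/400·(0.978100+0.948000+0.930800+0.889500+0.867500))/(1+29/400) = 1059/1250 ≈ 0.847200
step 7 [7y] bond c/1=1/100: DF=(221233/250000 − 1/100·(0.978100+0.948000+0.930800+0.889500+0.867500+0.847200))/(1+1/100) = 8221/10000 ≈ 0.822100

1 1 9781/10000
2 2 237/250
3 3 2327/2500
4 4 1779/2000
5 5 347/400
6 6 1059/1250
7 7 8221/10000
s(2y) = (1/(237/250) − 1)/(2) = 13/474 ≈ 2.7426%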